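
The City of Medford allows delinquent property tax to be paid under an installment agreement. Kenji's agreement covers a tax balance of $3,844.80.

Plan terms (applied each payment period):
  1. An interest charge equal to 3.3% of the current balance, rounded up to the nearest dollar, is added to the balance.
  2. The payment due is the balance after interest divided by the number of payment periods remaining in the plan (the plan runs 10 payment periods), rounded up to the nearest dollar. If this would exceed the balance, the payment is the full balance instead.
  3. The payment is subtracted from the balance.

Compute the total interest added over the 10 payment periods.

$774.00

Payment period 1: opening $3,844.80; interest $127.00 → $3,971.80; payment $398.00; balance $3,573.80
Payment period 2: opening $3,573.80; interest $118.00 → $3,691.80; payment $411.00; balance $3,280.80
Payment period 3: opening $3,280.80; interest $109.00 → $3,389.80; payment $424.00; balance $2,965.80
Payment period 4: opening $2,965.80; interest $98.00 → $3,063.80; payment $438.00; balance $2,625.80
Payment period 5: opening $2,625.80; interest $87.00 → $2,712.80; payment $453.00; balance $2,259.80
Payment period 6: opening $2,259.80; interest $75.00 → $2,334.80; payment $467.00; balance $1,867.80
Payment period 7: opening $1,867.80; interest $62.00 → $1,929.80; payment $483.00; balance $1,446.80
Payment period 8: opening $1,446.80; interest $48.00 → $1,494.80; payment $499.00; balance $995.80
Payment period 9: opening $995.80; interest $33.00 → $1,028.80; payment $515.00; balance $513.80
Payment period 10: opening $513.80; interest $17.00 → $530.80; payment $530.80; balance $0.00
Total interest: $127.00 + $118.00 + $109.00 + $98.00 + $87.00 + $75.00 + $62.00 + $48.00 + $33.00 + $17.00 = $774.00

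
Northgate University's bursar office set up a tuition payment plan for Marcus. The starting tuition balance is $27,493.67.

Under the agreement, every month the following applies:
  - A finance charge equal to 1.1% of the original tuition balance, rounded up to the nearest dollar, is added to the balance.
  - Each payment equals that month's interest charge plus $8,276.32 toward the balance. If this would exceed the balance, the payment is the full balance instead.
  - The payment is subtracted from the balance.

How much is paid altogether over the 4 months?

Month 1: $27,493.67 +$303.00 interest = $27,796.67; pay $8,579.32 → $19,217.35
Month 2: $19,217.35 +$303.00 interest = $19,520.35; pay $8,579.32 → $10,941.03
Month 3: $10,941.03 +$303.00 interest = $11,244.03; pay $8,579.32 → $2,664.71
Month 4: $2,664.71 +$303.00 interest = $2,967.71; pay $2,967.71 → $0.00
Total paid: $28,705.67

$28,705.67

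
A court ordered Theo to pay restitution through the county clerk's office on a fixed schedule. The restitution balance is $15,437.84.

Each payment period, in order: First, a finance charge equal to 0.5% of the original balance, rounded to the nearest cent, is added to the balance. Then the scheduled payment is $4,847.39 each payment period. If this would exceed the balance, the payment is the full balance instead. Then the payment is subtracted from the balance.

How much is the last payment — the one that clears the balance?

Payment period 1: opening $15,437.84; interest $77.19 → $15,515.03; payment $4,847.39; balance $10,667.64
Payment period 2: opening $10,667.64; interest $77.19 → $10,744.83; payment $4,847.39; balance $5,897.44
Payment period 3: opening $5,897.44; interest $77.19 → $5,974.63; payment $4,847.39; balance $1,127.24
Payment period 4: opening $1,127.24; interest $77.19 → $1,204.43; payment $1,204.43; balance $0.00

$1,204.43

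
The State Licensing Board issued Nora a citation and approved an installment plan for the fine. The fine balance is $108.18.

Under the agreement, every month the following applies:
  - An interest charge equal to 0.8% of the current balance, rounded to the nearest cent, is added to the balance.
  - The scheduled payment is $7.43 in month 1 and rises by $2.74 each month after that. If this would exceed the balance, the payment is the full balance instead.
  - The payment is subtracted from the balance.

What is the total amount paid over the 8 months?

Month 1: $108.18 +$0.87 interest = $109.05; pay $7.43 → $101.62
Month 2: $101.62 +$0.81 interest = $102.43; pay $10.17 → $92.26
Month 3: $92.26 +$0.74 interest = $93.00; pay $12.91 → $80.09
Month 4: $80.09 +$0.64 interest = $80.73; pay $15.65 → $65.08
Month 5: $65.08 +$0.52 interest = $65.60; pay $18.39 → $47.21
Month 6: $47.21 +$0.38 interest = $47.59; pay $21.13 → $26.46
Month 7: $26.46 +$0.21 interest = $26.67; pay $23.87 → $2.80
Month 8: $2.80 +$0.02 interest = $2.82; pay $2.82 → $0.00
Total paid: $112.37

$112.37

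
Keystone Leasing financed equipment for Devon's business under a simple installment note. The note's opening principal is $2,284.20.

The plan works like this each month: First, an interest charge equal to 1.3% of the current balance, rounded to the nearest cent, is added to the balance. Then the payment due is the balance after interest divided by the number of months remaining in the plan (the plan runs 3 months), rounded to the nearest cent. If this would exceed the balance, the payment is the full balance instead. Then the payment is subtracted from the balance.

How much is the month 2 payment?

$781.32

Month 1: opening $2,284.20; interest $29.69 → $2,313.89; payment $771.30; balance $1,542.59
Month 2: opening $1,542.59; interest $20.05 → $1,562.64; payment $781.32; balance $781.32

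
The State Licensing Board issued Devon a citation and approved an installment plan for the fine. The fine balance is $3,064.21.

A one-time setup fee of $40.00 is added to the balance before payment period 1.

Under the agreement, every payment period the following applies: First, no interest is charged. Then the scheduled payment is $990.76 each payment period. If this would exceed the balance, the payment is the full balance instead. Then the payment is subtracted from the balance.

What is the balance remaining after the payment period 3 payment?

Payment period 1: opening $3,104.21; payment $990.76; balance $2,113.45
Payment period 2: opening $2,113.45; payment $990.76; balance $1,122.69
Payment period 3: opening $1,122.69; payment $990.76; balance $131.93

$131.93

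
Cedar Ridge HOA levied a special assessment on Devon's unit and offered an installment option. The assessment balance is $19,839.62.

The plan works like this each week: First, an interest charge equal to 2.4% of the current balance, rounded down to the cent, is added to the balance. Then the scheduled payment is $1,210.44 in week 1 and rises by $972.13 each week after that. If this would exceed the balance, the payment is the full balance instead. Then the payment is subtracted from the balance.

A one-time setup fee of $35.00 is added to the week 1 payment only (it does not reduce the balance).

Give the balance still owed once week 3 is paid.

Week 1: $19,839.62 +$476.15 interest = $20,315.77; pay $1,210.44 (+ $35.00 fee) → $19,105.33
Week 2: $19,105.33 +$458.52 interest = $19,563.85; pay $2,182.57 → $17,381.28
Week 3: $17,381.28 +$417.15 interest = $17,798.43; pay $3,154.70 → $14,643.73

$14,643.73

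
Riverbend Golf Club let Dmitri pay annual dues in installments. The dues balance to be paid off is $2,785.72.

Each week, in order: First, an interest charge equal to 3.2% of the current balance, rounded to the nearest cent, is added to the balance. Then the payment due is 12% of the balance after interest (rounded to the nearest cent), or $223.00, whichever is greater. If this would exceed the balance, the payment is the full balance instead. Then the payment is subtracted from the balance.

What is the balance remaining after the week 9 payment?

Week 1: $2,785.72 +$89.14 interest = $2,874.86; pay $344.98 → $2,529.88
Week 2: $2,529.88 +$80.96 interest = $2,610.84; pay $313.30 → $2,297.54
Week 3: $2,297.54 +$73.52 interest = $2,371.06; pay $284.53 → $2,086.53
Week 4: $2,086.53 +$66.77 interest = $2,153.30; pay $258.40 → $1,894.90
Week 5: $1,894.90 +$60.64 interest = $1,955.54; pay $234.66 → $1,720.88
Week 6: $1,720.88 +$55.07 interest = $1,775.95; pay $223.00 → $1,552.95
Week 7: $1,552.95 +$49.69 interest = $1,602.64; pay $223.00 → $1,379.64
Week 8: $1,379.64 +$44.15 interest = $1,423.79; pay $223.00 → $1,200.79
Week 9: $1,200.79 +$38.43 interest = $1,239.22; pay $223.00 → $1,016.22

$1,016.22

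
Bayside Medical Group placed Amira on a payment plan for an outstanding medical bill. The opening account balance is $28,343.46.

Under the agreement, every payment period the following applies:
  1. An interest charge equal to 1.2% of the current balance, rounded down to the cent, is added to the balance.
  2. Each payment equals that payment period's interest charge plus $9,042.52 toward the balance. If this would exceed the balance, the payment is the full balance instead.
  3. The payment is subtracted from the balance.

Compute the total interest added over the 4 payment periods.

$709.42

Payment period 1: $28,343.46 +$340.12 interest = $28,683.58; pay $9,382.64 → $19,300.94
Payment period 2: $19,300.94 +$231.61 interest = $19,532.55; pay $9,274.13 → $10,258.42
Payment period 3: $10,258.42 +$123.10 interest = $10,381.52; pay $9,165.62 → $1,215.90
Payment period 4: $1,215.90 +$14.59 interest = $1,230.49; pay $1,230.49 → $0.00
Total interest: $340.12 + $231.61 + $123.10 + $14.59 = $709.42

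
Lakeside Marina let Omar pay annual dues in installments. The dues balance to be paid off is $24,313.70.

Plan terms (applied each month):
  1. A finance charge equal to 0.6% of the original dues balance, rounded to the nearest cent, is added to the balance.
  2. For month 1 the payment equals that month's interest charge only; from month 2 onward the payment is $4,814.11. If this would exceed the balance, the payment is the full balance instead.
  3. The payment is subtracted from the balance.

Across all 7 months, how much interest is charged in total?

Month 1: $24,313.70 +$145.88 interest = $24,459.58; pay $145.88 → $24,313.70
Month 2: $24,313.70 +$145.88 interest = $24,459.58; pay $4,814.11 → $19,645.47
Month 3: $19,645.47 +$145.88 interest = $19,791.35; pay $4,814.11 → $14,977.24
Month 4: $14,977.24 +$145.88 interest = $15,123.12; pay $4,814.11 → $10,309.01
Month 5: $10,309.01 +$145.88 interest = $10,454.89; pay $4,814.11 → $5,640.78
Month 6: $5,640.78 +$145.88 interest = $5,786.66; pay $4,814.11 → $972.55
Month 7: $972.55 +$145.88 interest = $1,118.43; pay $1,118.43 → $0.00
Total interest: $145.88 + $145.88 + $145.88 + $145.88 + $145.88 + $145.88 + $145.88 = $1,021.16

$1,021.16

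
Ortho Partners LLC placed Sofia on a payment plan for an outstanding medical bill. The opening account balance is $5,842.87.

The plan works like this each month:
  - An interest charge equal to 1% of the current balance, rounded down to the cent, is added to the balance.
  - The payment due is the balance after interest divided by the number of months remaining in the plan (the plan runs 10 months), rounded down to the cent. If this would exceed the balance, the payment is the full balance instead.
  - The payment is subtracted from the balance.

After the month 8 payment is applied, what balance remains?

# | Opening | Interest | Payment | End bal
1 | $5,842.87 | $58.42 | $590.12 | $5,311.17
2 | $5,311.17 | $53.11 | $596.03 | $4,768.25
3 | $4,768.25 | $47.68 | $601.99 | $4,213.94
4 | $4,213.94 | $42.13 | $608.01 | $3,648.06
5 | $3,648.06 | $36.48 | $614.09 | $3,070.45
6 | $3,070.45 | $30.70 | $620.23 | $2,480.92
7 | $2,480.92 | $24.80 | $626.43 | $1,879.29
8 | $1,879.29 | $18.79 | $632.69 | $1,265.39

$1,265.39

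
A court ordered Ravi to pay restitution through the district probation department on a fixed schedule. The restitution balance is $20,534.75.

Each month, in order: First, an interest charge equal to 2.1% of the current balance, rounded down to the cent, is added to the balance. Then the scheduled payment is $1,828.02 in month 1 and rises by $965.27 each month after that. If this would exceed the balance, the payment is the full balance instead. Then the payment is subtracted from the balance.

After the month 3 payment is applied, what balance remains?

$13,339.66

Month 1: opening $20,534.75; interest $431.22 → $20,965.97; payment $1,828.02; balance $19,137.95
Month 2: opening $19,137.95; interest $401.89 → $19,539.84; payment $2,793.29; balance $16,746.55
Month 3: opening $16,746.55; interest $351.67 → $17,098.22; payment $3,758.56; balance $13,339.66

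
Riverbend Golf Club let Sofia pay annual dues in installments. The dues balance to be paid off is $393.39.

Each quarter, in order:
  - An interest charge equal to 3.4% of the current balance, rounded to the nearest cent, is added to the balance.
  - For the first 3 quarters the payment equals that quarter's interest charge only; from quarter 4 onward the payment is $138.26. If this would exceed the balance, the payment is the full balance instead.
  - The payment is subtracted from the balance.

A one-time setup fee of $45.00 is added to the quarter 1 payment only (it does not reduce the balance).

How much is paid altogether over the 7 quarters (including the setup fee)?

$505.98

Quarter 1: opening $393.39; interest $13.38 → $406.77; payment $13.38 (+ $45.00 fee); balance $393.39
Quarter 2: opening $393.39; interest $13.38 → $406.77; payment $13.38; balance $393.39
Quarter 3: opening $393.39; interest $13.38 → $406.77; payment $13.38; balance $393.39
Quarter 4: opening $393.39; interest $13.38 → $406.77; payment $138.26; balance $268.51
Quarter 5: opening $268.51; interest $9.13 → $277.64; payment $138.26; balance $139.38
Quarter 6: opening $139.38; interest $4.74 → $144.12; payment $138.26; balance $5.86
Quarter 7: opening $5.86; interest $0.20 → $6.06; payment $6.06; balance $0.00
Total paid: $505.98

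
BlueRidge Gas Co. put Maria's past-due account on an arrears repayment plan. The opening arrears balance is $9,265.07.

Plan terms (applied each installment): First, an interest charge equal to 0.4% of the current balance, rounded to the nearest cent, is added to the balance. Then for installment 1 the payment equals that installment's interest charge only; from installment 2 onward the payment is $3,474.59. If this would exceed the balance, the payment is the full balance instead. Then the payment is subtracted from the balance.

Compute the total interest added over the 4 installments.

# | Opening | Interest | Payment | End bal
1 | $9,265.07 | $37.06 | $37.06 | $9,265.07
2 | $9,265.07 | $37.06 | $3,474.59 | $5,827.54
3 | $5,827.54 | $23.31 | $3,474.59 | $2,376.26
4 | $2,376.26 | $9.51 | $2,385.77 | $0.00
Total interest: $37.06 + $37.06 + $23.31 + $9.51 = $106.94

$106.94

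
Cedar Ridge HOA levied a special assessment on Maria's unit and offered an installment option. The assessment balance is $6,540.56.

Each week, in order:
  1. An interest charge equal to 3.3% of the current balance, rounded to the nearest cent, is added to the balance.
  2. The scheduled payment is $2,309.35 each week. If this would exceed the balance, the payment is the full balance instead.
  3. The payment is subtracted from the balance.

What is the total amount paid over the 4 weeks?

$6,980.21

Week 1: opening $6,540.56; interest $215.84 → $6,756.40; payment $2,309.35; balance $4,447.05
Week 2: opening $4,447.05; interest $146.75 → $4,593.80; payment $2,309.35; balance $2,284.45
Week 3: opening $2,284.45; interest $75.39 → $2,359.84; payment $2,309.35; balance $50.49
Week 4: opening $50.49; interest $1.67 → $52.16; payment $52.16; balance $0.00
Total paid: $6,980.21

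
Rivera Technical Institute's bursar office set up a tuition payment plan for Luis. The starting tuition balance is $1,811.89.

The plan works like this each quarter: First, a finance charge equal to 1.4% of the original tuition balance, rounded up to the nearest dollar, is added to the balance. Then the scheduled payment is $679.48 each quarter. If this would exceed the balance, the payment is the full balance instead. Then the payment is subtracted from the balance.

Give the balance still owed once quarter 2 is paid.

Quarter 1: $1,811.89 +$26.00 interest = $1,837.89; pay $679.48 → $1,158.41
Quarter 2: $1,158.41 +$26.00 interest = $1,184.41; pay $679.48 → $504.93

$504.93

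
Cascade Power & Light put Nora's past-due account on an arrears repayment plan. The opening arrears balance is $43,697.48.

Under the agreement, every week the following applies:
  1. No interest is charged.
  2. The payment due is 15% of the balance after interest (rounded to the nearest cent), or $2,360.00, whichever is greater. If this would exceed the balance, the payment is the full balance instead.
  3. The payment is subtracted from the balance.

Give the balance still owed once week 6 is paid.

# | Opening | Payment | End bal
1 | $43,697.48 | $6,554.62 | $37,142.86
2 | $37,142.86 | $5,571.43 | $31,571.43
3 | $31,571.43 | $4,735.71 | $26,835.72
4 | $26,835.72 | $4,025.36 | $22,810.36
5 | $22,810.36 | $3,421.55 | $19,388.81
6 | $19,388.81 | $2,908.32 | $16,480.49

$16,480.49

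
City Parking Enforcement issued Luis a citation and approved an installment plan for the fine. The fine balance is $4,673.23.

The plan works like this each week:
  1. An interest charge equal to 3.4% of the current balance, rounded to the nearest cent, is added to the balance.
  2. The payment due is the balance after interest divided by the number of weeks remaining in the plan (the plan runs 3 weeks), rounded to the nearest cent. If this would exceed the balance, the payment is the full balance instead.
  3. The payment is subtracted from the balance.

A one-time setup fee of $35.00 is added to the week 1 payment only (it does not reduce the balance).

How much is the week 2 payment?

Week 1: opening $4,673.23; interest $158.89 → $4,832.12; payment $1,610.71 (+ $35.00 fee); balance $3,221.41
Week 2: opening $3,221.41; interest $109.53 → $3,330.94; payment $1,665.47; balance $1,665.47

$1,665.47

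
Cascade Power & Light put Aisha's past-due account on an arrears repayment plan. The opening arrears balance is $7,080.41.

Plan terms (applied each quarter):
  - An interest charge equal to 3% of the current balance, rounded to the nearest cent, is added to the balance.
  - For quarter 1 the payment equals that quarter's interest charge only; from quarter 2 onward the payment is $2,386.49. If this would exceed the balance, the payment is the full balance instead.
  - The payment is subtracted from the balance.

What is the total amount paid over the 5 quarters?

$7,743.25

Quarter 1: $7,080.41 +$212.41 interest = $7,292.82; pay $212.41 → $7,080.41
Quarter 2: $7,080.41 +$212.41 interest = $7,292.82; pay $2,386.49 → $4,906.33
Quarter 3: $4,906.33 +$147.19 interest = $5,053.52; pay $2,386.49 → $2,667.03
Quarter 4: $2,667.03 +$80.01 interest = $2,747.04; pay $2,386.49 → $360.55
Quarter 5: $360.55 +$10.82 interest = $371.37; pay $371.37 → $0.00
Total paid: $7,743.25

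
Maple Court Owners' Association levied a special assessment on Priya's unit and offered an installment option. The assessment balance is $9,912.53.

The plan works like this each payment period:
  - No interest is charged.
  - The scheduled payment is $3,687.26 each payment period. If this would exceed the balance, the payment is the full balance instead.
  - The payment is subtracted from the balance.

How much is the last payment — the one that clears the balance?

Payment period 1: $9,912.53 − $3,687.26 → $6,225.27
Payment period 2: $6,225.27 − $3,687.26 → $2,538.01
Payment period 3: $2,538.01 − $2,538.01 → $0.00

$2,538.01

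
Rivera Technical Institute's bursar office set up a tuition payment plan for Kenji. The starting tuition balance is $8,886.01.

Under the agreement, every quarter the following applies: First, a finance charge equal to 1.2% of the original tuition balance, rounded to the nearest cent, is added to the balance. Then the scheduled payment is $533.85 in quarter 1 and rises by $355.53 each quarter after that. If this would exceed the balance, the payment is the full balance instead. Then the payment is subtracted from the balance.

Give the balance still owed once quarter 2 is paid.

Quarter 1: opening $8,886.01; interest $106.63 → $8,992.64; payment $533.85; balance $8,458.79
Quarter 2: opening $8,458.79; interest $106.63 → $8,565.42; payment $889.38; balance $7,676.04

$7,676.04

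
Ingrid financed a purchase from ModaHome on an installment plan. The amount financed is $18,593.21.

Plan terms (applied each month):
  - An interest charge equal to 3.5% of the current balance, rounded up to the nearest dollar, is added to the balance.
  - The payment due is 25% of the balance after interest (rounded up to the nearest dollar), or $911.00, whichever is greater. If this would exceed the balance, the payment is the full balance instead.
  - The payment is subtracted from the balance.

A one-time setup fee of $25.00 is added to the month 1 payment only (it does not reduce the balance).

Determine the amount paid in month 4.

# | Opening | Interest | Payment | Fee | End bal
1 | $18,593.21 | $651.00 | $4,812.00 | $25.00 | $14,432.21
2 | $14,432.21 | $506.00 | $3,735.00 | — | $11,203.21
3 | $11,203.21 | $393.00 | $2,900.00 | — | $8,696.21
4 | $8,696.21 | $305.00 | $2,251.00 | — | $6,750.21

$2,251.00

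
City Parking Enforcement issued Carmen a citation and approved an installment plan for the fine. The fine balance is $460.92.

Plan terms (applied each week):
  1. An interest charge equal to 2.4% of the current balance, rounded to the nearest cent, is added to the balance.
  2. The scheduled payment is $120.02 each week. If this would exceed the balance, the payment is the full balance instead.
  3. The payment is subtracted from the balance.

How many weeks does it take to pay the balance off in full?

Week 1: opening $460.92; interest $11.06 → $471.98; payment $120.02; balance $351.96
Week 2: opening $351.96; interest $8.45 → $360.41; payment $120.02; balance $240.39
Week 3: opening $240.39; interest $5.77 → $246.16; payment $120.02; balance $126.14
Week 4: opening $126.14; interest $3.03 → $129.17; payment $120.02; balance $9.15
Week 5: opening $9.15; interest $0.22 → $9.37; payment $9.37; balance $0.00
Balance reaches $0.00 in week 5.

5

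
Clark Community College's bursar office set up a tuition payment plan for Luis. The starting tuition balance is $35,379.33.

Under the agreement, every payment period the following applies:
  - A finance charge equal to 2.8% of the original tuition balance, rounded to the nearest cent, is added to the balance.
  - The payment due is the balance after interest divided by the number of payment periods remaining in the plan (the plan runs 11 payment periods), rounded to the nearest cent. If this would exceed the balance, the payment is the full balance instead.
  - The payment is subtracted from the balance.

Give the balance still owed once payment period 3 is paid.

# | Opening | Interest | Payment | End bal
1 | $35,379.33 | $990.62 | $3,306.36 | $33,063.59
2 | $33,063.59 | $990.62 | $3,405.42 | $30,648.79
3 | $30,648.79 | $990.62 | $3,515.49 | $28,123.92

$28,123.92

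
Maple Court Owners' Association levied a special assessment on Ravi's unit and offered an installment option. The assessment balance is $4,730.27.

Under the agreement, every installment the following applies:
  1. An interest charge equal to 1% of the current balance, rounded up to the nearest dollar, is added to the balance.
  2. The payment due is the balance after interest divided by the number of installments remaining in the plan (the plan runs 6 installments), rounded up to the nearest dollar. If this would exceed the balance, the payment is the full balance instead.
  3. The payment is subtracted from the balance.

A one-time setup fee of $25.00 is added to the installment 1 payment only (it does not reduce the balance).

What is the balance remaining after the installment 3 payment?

$2,436.27

Installment 1: $4,730.27 +$48.00 interest = $4,778.27; pay $797.00 (+ $25.00 fee) → $3,981.27
Installment 2: $3,981.27 +$40.00 interest = $4,021.27; pay $805.00 → $3,216.27
Installment 3: $3,216.27 +$33.00 interest = $3,249.27; pay $813.00 → $2,436.27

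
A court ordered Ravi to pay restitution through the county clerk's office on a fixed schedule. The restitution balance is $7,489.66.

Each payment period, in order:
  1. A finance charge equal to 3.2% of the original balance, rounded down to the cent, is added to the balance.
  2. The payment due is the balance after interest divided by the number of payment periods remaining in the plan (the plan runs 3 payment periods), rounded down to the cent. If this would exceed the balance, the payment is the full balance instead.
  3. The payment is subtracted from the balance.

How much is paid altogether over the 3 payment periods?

Payment period 1: opening $7,489.66; interest $239.66 → $7,729.32; payment $2,576.44; balance $5,152.88
Payment period 2: opening $5,152.88; interest $239.66 → $5,392.54; payment $2,696.27; balance $2,696.27
Payment period 3: opening $2,696.27; interest $239.66 → $2,935.93; payment $2,935.93; balance $0.00
Total paid: $8,208.64

$8,208.64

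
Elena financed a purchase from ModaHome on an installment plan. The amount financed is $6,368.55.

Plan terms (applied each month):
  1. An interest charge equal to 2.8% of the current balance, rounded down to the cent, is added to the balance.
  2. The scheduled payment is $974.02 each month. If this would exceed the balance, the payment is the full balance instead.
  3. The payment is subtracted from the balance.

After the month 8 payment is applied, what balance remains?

$0.00

# | Opening | Interest | Payment | End bal
1 | $6,368.55 | $178.31 | $974.02 | $5,572.84
2 | $5,572.84 | $156.03 | $974.02 | $4,754.85
3 | $4,754.85 | $133.13 | $974.02 | $3,913.96
4 | $3,913.96 | $109.59 | $974.02 | $3,049.53
5 | $3,049.53 | $85.38 | $974.02 | $2,160.89
6 | $2,160.89 | $60.50 | $974.02 | $1,247.37
7 | $1,247.37 | $34.92 | $974.02 | $308.27
8 | $308.27 | $8.63 | $316.90 | $0.00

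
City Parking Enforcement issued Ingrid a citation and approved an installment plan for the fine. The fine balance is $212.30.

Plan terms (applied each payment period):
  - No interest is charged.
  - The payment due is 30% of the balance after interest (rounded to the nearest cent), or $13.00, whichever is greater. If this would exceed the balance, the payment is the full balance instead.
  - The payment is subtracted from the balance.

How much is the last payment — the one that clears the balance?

$9.68

Payment period 1: opening $212.30; payment $63.69; balance $148.61
Payment period 2: opening $148.61; payment $44.58; balance $104.03
Payment period 3: opening $104.03; payment $31.21; balance $72.82
Payment period 4: opening $72.82; payment $21.85; balance $50.97
Payment period 5: opening $50.97; payment $15.29; balance $35.68
Payment period 6: opening $35.68; payment $13.00; balance $22.68
Payment period 7: opening $22.68; payment $13.00; balance $9.68
Payment period 8: opening $9.68; payment $9.68; balance $0.00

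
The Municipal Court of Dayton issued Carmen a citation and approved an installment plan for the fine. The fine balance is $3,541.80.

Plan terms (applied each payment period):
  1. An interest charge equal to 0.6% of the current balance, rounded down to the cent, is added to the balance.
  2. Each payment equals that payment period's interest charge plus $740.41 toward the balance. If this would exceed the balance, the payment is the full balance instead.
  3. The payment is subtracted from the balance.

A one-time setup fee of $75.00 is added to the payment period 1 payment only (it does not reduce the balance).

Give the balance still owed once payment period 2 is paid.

Payment period 1: opening $3,541.80; interest $21.25 → $3,563.05; payment $761.66 (+ $75.00 fee); balance $2,801.39
Payment period 2: opening $2,801.39; interest $16.80 → $2,818.19; payment $757.21; balance $2,060.98

$2,060.98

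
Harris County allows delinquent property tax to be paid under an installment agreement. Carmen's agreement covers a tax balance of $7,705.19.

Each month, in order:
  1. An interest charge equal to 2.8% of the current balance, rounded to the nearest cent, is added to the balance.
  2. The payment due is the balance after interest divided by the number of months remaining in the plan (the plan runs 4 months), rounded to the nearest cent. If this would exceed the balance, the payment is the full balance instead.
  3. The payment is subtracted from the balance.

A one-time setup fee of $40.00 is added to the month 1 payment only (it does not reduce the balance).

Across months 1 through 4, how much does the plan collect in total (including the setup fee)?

Month 1: opening $7,705.19; interest $215.75 → $7,920.94; payment $1,980.24 (+ $40.00 fee); balance $5,940.70
Month 2: opening $5,940.70; interest $166.34 → $6,107.04; payment $2,035.68; balance $4,071.36
Month 3: opening $4,071.36; interest $114.00 → $4,185.36; payment $2,092.68; balance $2,092.68
Month 4: opening $2,092.68; interest $58.60 → $2,151.28; payment $2,151.28; balance $0.00
Total paid: $8,299.88

$8,299.88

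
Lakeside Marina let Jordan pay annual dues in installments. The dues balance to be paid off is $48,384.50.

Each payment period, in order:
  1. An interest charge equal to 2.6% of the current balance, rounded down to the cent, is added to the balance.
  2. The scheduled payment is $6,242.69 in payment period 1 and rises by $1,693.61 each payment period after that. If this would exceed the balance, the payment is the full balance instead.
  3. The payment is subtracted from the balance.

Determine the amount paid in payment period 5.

$13,017.13

# | Opening | Interest | Payment | End bal
1 | $48,384.50 | $1,257.99 | $6,242.69 | $43,399.80
2 | $43,399.80 | $1,128.39 | $7,936.30 | $36,591.89
3 | $36,591.89 | $951.38 | $9,629.91 | $27,913.36
4 | $27,913.36 | $725.74 | $11,323.52 | $17,315.58
5 | $17,315.58 | $450.20 | $13,017.13 | $4,748.65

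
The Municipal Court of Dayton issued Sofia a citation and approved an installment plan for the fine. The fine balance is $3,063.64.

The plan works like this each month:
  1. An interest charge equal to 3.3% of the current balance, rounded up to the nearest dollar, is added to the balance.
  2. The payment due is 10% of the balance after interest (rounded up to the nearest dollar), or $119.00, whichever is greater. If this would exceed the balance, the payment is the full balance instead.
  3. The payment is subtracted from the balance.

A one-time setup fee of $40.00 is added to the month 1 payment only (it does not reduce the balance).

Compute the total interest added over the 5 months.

Month 1: opening $3,063.64; interest $102.00 → $3,165.64; payment $317.00 (+ $40.00 fee); balance $2,848.64
Month 2: opening $2,848.64; interest $95.00 → $2,943.64; payment $295.00; balance $2,648.64
Month 3: opening $2,648.64; interest $88.00 → $2,736.64; payment $274.00; balance $2,462.64
Month 4: opening $2,462.64; interest $82.00 → $2,544.64; payment $255.00; balance $2,289.64
Month 5: opening $2,289.64; interest $76.00 → $2,365.64; payment $237.00; balance $2,128.64
Total interest: $102.00 + $95.00 + $88.00 + $82.00 + $76.00 = $443.00

$443.00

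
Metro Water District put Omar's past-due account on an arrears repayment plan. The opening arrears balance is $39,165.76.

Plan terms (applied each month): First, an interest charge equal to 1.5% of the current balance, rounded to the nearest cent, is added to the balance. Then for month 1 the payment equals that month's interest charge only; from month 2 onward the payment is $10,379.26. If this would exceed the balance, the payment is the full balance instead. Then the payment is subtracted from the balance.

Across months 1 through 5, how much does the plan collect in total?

$41,213.09

Month 1: opening $39,165.76; interest $587.49 → $39,753.25; payment $587.49; balance $39,165.76
Month 2: opening $39,165.76; interest $587.49 → $39,753.25; payment $10,379.26; balance $29,373.99
Month 3: opening $29,373.99; interest $440.61 → $29,814.60; payment $10,379.26; balance $19,435.34
Month 4: opening $19,435.34; interest $291.53 → $19,726.87; payment $10,379.26; balance $9,347.61
Month 5: opening $9,347.61; interest $140.21 → $9,487.82; payment $9,487.82; balance $0.00
Total paid: $41,213.09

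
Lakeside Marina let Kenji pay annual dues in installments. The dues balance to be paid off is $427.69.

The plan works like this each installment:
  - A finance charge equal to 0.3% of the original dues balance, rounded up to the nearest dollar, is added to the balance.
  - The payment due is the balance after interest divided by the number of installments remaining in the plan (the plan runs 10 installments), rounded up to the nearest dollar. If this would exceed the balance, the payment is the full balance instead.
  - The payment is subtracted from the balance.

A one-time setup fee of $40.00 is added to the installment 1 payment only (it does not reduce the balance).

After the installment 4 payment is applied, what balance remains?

$260.69

Installment 1: $427.69 +$2.00 interest = $429.69; pay $43.00 (+ $40.00 fee) → $386.69
Installment 2: $386.69 +$2.00 interest = $388.69; pay $44.00 → $344.69
Installment 3: $344.69 +$2.00 interest = $346.69; pay $44.00 → $302.69
Installment 4: $302.69 +$2.00 interest = $304.69; pay $44.00 → $260.69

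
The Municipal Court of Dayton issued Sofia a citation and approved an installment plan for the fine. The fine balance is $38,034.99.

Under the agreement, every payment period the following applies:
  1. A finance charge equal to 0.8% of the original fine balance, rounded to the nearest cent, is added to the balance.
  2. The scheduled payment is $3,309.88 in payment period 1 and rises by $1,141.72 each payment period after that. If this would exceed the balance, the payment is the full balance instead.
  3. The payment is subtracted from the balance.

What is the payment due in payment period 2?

$4,451.60

Payment period 1: $38,034.99 +$304.28 interest = $38,339.27; pay $3,309.88 → $35,029.39
Payment period 2: $35,029.39 +$304.28 interest = $35,333.67; pay $4,451.60 → $30,882.07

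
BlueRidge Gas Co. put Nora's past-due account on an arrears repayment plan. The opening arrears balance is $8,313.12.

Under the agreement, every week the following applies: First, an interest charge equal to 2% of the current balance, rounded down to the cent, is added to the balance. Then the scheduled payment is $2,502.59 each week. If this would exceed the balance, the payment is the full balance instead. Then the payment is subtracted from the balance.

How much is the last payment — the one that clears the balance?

Week 1: opening $8,313.12; interest $166.26 → $8,479.38; payment $2,502.59; balance $5,976.79
Week 2: opening $5,976.79; interest $119.53 → $6,096.32; payment $2,502.59; balance $3,593.73
Week 3: opening $3,593.73; interest $71.87 → $3,665.60; payment $2,502.59; balance $1,163.01
Week 4: opening $1,163.01; interest $23.26 → $1,186.27; payment $1,186.27; balance $0.00

$1,186.27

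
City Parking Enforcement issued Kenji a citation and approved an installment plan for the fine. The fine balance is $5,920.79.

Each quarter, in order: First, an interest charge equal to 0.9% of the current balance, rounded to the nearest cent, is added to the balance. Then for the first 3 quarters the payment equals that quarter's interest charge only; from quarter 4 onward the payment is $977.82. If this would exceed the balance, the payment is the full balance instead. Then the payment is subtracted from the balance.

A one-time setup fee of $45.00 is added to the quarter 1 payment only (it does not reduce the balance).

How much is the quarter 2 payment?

$53.29

Quarter 1: $5,920.79 +$53.29 interest = $5,974.08; pay $53.29 (+ $45.00 fee) → $5,920.79
Quarter 2: $5,920.79 +$53.29 interest = $5,974.08; pay $53.29 → $5,920.79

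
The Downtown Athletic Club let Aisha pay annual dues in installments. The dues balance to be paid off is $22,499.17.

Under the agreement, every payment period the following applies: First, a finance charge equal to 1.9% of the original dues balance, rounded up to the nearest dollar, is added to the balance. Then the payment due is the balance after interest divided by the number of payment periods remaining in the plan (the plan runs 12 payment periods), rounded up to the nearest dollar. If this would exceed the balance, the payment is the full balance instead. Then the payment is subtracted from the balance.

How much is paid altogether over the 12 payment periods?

Payment period 1: opening $22,499.17; interest $428.00 → $22,927.17; payment $1,911.00; balance $21,016.17
Payment period 2: opening $21,016.17; interest $428.00 → $21,444.17; payment $1,950.00; balance $19,494.17
Payment period 3: opening $19,494.17; interest $428.00 → $19,922.17; payment $1,993.00; balance $17,929.17
Payment period 4: opening $17,929.17; interest $428.00 → $18,357.17; payment $2,040.00; balance $16,317.17
Payment period 5: opening $16,317.17; interest $428.00 → $16,745.17; payment $2,094.00; balance $14,651.17
Payment period 6: opening $14,651.17; interest $428.00 → $15,079.17; payment $2,155.00; balance $12,924.17
Payment period 7: opening $12,924.17; interest $428.00 → $13,352.17; payment $2,226.00; balance $11,126.17
Payment period 8: opening $11,126.17; interest $428.00 → $11,554.17; payment $2,311.00; balance $9,243.17
Payment period 9: opening $9,243.17; interest $428.00 → $9,671.17; payment $2,418.00; balance $7,253.17
Payment period 10: opening $7,253.17; interest $428.00 → $7,681.17; payment $2,561.00; balance $5,120.17
Payment period 11: opening $5,120.17; interest $428.00 → $5,548.17; payment $2,775.00; balance $2,773.17
Payment period 12: opening $2,773.17; interest $428.00 → $3,201.17; payment $3,201.17; balance $0.00
Total paid: $27,635.17

$27,635.17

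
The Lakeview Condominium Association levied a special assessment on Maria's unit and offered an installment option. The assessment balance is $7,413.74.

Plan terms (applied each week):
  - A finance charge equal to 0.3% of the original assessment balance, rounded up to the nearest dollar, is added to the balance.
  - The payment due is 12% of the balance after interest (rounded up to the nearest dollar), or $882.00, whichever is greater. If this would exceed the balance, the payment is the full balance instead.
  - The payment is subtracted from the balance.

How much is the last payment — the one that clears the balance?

Week 1: opening $7,413.74; interest $23.00 → $7,436.74; payment $893.00; balance $6,543.74
Week 2: opening $6,543.74; interest $23.00 → $6,566.74; payment $882.00; balance $5,684.74
Week 3: opening $5,684.74; interest $23.00 → $5,707.74; payment $882.00; balance $4,825.74
Week 4: opening $4,825.74; interest $23.00 → $4,848.74; payment $882.00; balance $3,966.74
Week 5: opening $3,966.74; interest $23.00 → $3,989.74; payment $882.00; balance $3,107.74
Week 6: opening $3,107.74; interest $23.00 → $3,130.74; payment $882.00; balance $2,248.74
Week 7: opening $2,248.74; interest $23.00 → $2,271.74; payment $882.00; balance $1,389.74
Week 8: opening $1,389.74; interest $23.00 → $1,412.74; payment $882.00; balance $530.74
Week 9: opening $530.74; interest $23.00 → $553.74; payment $553.74; balance $0.00

$553.74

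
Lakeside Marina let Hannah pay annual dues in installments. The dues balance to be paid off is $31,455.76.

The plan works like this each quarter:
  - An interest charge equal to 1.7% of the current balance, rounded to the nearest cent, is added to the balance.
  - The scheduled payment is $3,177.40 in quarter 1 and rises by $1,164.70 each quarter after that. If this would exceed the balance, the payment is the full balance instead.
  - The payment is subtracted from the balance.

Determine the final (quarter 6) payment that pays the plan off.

$6,039.81

Quarter 1: opening $31,455.76; interest $534.75 → $31,990.51; payment $3,177.40; balance $28,813.11
Quarter 2: opening $28,813.11; interest $489.82 → $29,302.93; payment $4,342.10; balance $24,960.83
Quarter 3: opening $24,960.83; interest $424.33 → $25,385.16; payment $5,506.80; balance $19,878.36
Quarter 4: opening $19,878.36; interest $337.93 → $20,216.29; payment $6,671.50; balance $13,544.79
Quarter 5: opening $13,544.79; interest $230.26 → $13,775.05; payment $7,836.20; balance $5,938.85
Quarter 6: opening $5,938.85; interest $100.96 → $6,039.81; payment $6,039.81; balance $0.00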